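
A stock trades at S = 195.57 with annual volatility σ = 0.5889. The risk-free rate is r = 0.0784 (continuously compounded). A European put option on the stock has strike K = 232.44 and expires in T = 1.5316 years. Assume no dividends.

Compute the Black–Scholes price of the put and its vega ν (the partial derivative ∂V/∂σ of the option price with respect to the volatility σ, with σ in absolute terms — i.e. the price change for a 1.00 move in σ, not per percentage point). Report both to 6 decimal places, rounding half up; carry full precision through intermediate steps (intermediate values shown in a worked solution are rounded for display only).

price = 62.559374
ν = 92.522417

σ√T = 0.5889·√1.5316 = 0.728810
d₁ = (ln(S/K) + (r+σ²/2)T) / (σ√T) = (ln(195.57/232.44) + (0.0784+0.5889²/2)·1.5316) / 0.728810 = (-0.172714 + 0.385659) / 0.728810 = 0.292183
d₂ = d₁ − σ√T = 0.292183 − 0.728810 = -0.436627
e^{−rT} = e^{−0.0784·1.5316} = 0.886852
N(−d₁) = 0.385073,  N(−d₂) = 0.668809
Put price V = K·e^{−rT}·N(−d₂) − S·N(−d₁) = 137.868197 − 75.308823 = 62.559374
φ(d₁) = (1/√(2π))·e^{−d₁²/2} = 0.382272
ν = S·φ(d₁)·√T = 92.522417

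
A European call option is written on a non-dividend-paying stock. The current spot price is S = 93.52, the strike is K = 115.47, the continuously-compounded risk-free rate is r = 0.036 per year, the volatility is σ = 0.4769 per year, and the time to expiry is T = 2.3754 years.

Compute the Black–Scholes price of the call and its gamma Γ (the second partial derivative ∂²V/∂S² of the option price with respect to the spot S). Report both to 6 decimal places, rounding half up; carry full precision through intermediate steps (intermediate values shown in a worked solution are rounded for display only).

price = 22.760766
Γ = 0.005692

σ√T = 0.4769·√2.3754 = 0.735014
d₁ = (ln(S/K) + (r+σ²/2)T) / (σ√T) = (ln(93.52/115.47) + (0.036+0.4769²/2)·2.3754) / 0.735014 = (-0.210835 + 0.355637) / 0.735014 = 0.197006
d₂ = d₁ − σ√T = 0.197006 − 0.735014 = -0.538009
e^{−rT} = e^{−0.036·2.3754} = 0.918040
N(d₁) = 0.578088,  N(d₂) = 0.295286
Call price V = S·N(d₁) − K·e^{−rT}·N(d₂) = 54.062827 − 31.302061 = 22.760766
φ(d₁) = (1/√(2π))·e^{−d₁²/2} = 0.391275
Γ = φ(d₁) / (S·σ·√T) = 0.005692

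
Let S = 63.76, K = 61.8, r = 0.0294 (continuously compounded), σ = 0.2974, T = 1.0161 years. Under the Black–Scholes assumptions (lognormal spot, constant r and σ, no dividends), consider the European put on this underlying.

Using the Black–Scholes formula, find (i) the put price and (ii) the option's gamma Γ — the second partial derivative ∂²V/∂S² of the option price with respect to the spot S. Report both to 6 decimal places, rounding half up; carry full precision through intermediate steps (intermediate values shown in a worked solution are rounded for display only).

σ√T = 0.2974·√1.0161 = 0.299785
d₁ = (ln(S/K) + (r+σ²/2)T) / (σ√T) = (ln(63.76/61.8) + (0.0294+0.2974²/2)·1.0161) / 0.299785 = (0.031223 + 0.074809) / 0.299785 = 0.353692
d₂ = d₁ − σ√T = 0.353692 − 0.299785 = 0.053908
e^{−rT} = e^{−0.0294·1.0161} = 0.970568
N(−d₁) = 0.361785,  N(−d₂) = 0.478504
Put price V = K·e^{−rT}·N(−d₂) − S·N(−d₁) = 28.701237 − 23.067402 = 5.633834
φ(d₁) = (1/√(2π))·e^{−d₁²/2} = 0.374753
Γ = φ(d₁) / (S·σ·√T) = 0.019606

price = 5.633834
Γ = 0.019606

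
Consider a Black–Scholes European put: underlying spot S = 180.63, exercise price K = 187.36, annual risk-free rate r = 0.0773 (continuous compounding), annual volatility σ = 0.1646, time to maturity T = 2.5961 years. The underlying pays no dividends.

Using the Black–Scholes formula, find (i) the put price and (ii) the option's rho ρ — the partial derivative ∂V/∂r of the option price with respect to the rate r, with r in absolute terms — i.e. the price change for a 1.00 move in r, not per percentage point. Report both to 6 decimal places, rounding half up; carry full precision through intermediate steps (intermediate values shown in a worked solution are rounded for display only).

σ√T = 0.1646·√2.5961 = 0.265210
d₁ = (ln(S/K) + (r+σ²/2)T) / (σ√T) = (ln(180.63/187.36) + (0.0773+0.1646²/2)·2.5961) / 0.265210 = (-0.036581 + 0.235847) / 0.265210 = 0.751349
d₂ = d₁ − σ√T = 0.751349 − 0.265210 = 0.486139
e^{−rT} = e^{−0.0773·2.5961} = 0.818175
N(−d₁) = 0.226221,  N(−d₂) = 0.313434
Put price V = K·e^{−rT}·N(−d₂) − S·N(−d₁) = 48.047398 − 40.862341 = 7.185057
ρ = −K·T·e^{−rT}·N(−d₂) = -124.735849

price = 7.185057
ρ = -124.735849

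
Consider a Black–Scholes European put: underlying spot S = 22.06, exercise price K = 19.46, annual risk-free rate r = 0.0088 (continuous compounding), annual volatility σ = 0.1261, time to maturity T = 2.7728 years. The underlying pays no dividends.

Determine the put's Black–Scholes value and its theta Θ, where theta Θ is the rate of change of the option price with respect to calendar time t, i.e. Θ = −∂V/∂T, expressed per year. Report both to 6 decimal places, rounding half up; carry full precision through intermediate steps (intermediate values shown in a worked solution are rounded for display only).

σ√T = 0.1261·√2.7728 = 0.209978
d₁ = (ln(S/K) + (r+σ²/2)T) / (σ√T) = (ln(22.06/19.46) + (0.0088+0.1261²/2)·2.7728) / 0.209978 = (0.125405 + 0.046446) / 0.209978 = 0.818423
d₂ = d₁ − σ√T = 0.818423 − 0.209978 = 0.608445
e^{−rT} = e^{−0.0088·2.7728} = 0.975895
N(−d₁) = 0.206558,  N(−d₂) = 0.271446
Put price V = K·e^{−rT}·N(−d₂) − S·N(−d₁) = 5.155013 − 4.556667 = 0.598346
φ(d₁) = (1/√(2π))·e^{−d₁²/2} = 0.285405
Θ = −S·φ(d₁)·σ/(2√T) + r·K·e^{−rT}·N(−d₂) = −0.238393 + 0.045364 = -0.193028

price = 0.598346
Θ = -0.193028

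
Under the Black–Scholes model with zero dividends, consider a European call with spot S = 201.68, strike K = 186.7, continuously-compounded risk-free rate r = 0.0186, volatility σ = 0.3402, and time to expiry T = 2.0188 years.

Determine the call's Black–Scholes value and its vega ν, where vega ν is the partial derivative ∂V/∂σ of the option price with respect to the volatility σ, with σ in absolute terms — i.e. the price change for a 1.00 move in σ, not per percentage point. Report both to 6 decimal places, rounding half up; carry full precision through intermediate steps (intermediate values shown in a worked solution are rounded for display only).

price = 48.359170
ν = 101.927022

σ√T = 0.3402·√2.0188 = 0.483371
d₁ = (ln(S/K) + (r+σ²/2)T) / (σ√T) = (ln(201.68/186.7) + (0.0186+0.3402²/2)·2.0188) / 0.483371 = (0.077179 + 0.154374) / 0.483371 = 0.479037
d₂ = d₁ − σ√T = 0.479037 − 0.483371 = -0.004334
e^{−rT} = e^{−0.0186·2.0188} = 0.963147
N(d₁) = 0.684044,  N(d₂) = 0.498271
Call price V = S·N(d₁) − K·e^{−rT}·N(d₂) = 137.957975 − 89.598805 = 48.359170
φ(d₁) = (1/√(2π))·e^{−d₁²/2} = 0.355697
ν = S·φ(d₁)·√T = 101.927022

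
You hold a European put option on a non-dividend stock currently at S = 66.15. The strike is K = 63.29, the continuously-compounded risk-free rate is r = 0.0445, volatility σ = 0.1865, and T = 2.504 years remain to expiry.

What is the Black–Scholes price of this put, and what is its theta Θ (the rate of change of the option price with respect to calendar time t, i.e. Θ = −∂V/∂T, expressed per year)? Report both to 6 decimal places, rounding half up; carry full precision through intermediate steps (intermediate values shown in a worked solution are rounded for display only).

price = 3.403148
Θ = -0.351430

σ√T = 0.1865·√2.504 = 0.295118
d₁ = (ln(S/K) + (r+σ²/2)T) / (σ√T) = (ln(66.15/63.29) + (0.0445+0.1865²/2)·2.504) / 0.295118 = (0.044198 + 0.154975) / 0.295118 = 0.674892
d₂ = d₁ − σ√T = 0.674892 − 0.295118 = 0.379774
e^{−rT} = e^{−0.0445·2.504} = 0.894556
N(−d₁) = 0.249872,  N(−d₂) = 0.352057
Put price V = K·e^{−rT}·N(−d₂) − S·N(−d₁) = 19.932193 − 16.529044 = 3.403148
φ(d₁) = (1/√(2π))·e^{−d₁²/2} = 0.317690
Θ = −S·φ(d₁)·σ/(2√T) + r·K·e^{−rT}·N(−d₂) = −1.238413 + 0.886983 = -0.351430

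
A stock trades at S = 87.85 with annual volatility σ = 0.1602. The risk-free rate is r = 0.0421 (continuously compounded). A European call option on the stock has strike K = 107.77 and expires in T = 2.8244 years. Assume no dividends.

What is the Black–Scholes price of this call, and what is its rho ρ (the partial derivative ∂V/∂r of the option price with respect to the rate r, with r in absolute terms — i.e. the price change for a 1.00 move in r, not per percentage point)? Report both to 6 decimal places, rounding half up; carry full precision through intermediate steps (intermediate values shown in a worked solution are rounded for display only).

price = 6.395688
ρ = 88.002148

σ√T = 0.1602·√2.8244 = 0.269231
d₁ = (ln(S/K) + (r+σ²/2)T) / (σ√T) = (ln(87.85/107.77) + (0.0421+0.1602²/2)·2.8244) / 0.269231 = (-0.204369 + 0.155150) / 0.269231 = -0.182811
d₂ = d₁ − σ√T = -0.182811 − 0.269231 = -0.452043
e^{−rT} = e^{−0.0421·2.8244} = 0.887890
N(d₁) = 0.427473,  N(d₂) = 0.325619
Call price V = S·N(d₁) − K·e^{−rT}·N(d₂) = 37.553509 − 31.157820 = 6.395688
ρ = K·T·e^{−rT}·N(d₂) = 88.002148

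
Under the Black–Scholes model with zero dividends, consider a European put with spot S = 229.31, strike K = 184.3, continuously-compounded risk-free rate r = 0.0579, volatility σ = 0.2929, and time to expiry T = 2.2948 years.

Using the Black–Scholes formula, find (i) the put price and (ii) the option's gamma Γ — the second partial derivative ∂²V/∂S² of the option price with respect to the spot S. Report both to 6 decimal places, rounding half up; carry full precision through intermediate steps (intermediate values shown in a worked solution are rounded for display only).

price = 10.257432
Γ = 0.002345

σ√T = 0.2929·√2.2948 = 0.443702
d₁ = (ln(S/K) + (r+σ²/2)T) / (σ√T) = (ln(229.31/184.3) + (0.0579+0.2929²/2)·2.2948) / 0.443702 = (0.218510 + 0.231305) / 0.443702 = 1.013776
d₂ = d₁ − σ√T = 1.013776 − 0.443702 = 0.570073
e^{−rT} = e^{−0.0579·2.2948} = 0.875580
N(−d₁) = 0.155345,  N(−d₂) = 0.284314
Put price V = K·e^{−rT}·N(−d₂) − S·N(−d₁) = 45.879564 − 35.622133 = 10.257432
φ(d₁) = (1/√(2π))·e^{−d₁²/2} = 0.238638
Γ = φ(d₁) / (S·σ·√T) = 0.002345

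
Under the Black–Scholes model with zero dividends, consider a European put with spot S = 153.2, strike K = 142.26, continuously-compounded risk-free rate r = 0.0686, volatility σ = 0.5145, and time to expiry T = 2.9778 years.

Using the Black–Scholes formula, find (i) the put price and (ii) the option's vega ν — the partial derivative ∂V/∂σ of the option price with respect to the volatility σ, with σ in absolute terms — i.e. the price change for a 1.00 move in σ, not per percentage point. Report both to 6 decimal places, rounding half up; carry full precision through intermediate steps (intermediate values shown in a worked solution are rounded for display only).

σ√T = 0.5145·√2.9778 = 0.887837
d₁ = (ln(S/K) + (r+σ²/2)T) / (σ√T) = (ln(153.2/142.26) + (0.0686+0.5145²/2)·2.9778) / 0.887837 = (0.074088 + 0.598404) / 0.887837 = 0.757450
d₂ = d₁ − σ√T = 0.757450 − 0.887837 = -0.130387
e^{−rT} = e^{−0.0686·2.9778} = 0.815236
N(−d₁) = 0.224390,  N(−d₂) = 0.551870
Put price V = K·e^{−rT}·N(−d₂) − S·N(−d₁) = 64.003392 − 34.376568 = 29.626825
φ(d₁) = (1/√(2π))·e^{−d₁²/2} = 0.299451
ν = S·φ(d₁)·√T = 79.164882

price = 29.626825
ν = 79.164882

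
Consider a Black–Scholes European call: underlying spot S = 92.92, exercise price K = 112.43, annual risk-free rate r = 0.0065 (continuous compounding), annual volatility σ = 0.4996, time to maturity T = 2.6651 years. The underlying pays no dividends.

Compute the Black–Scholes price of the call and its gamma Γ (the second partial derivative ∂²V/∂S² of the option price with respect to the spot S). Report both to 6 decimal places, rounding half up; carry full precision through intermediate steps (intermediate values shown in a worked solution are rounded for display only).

price = 24.092240
Γ = 0.005165

σ√T = 0.4996·√2.6651 = 0.815604
d₁ = (ln(S/K) + (r+σ²/2)T) / (σ√T) = (ln(92.92/112.43) + (0.0065+0.4996²/2)·2.6651) / 0.815604 = (-0.190592 + 0.349928) / 0.815604 = 0.195360
d₂ = d₁ − σ√T = 0.195360 − 0.815604 = -0.620244
e^{−rT} = e^{−0.0065·2.6651} = 0.982826
N(d₁) = 0.577444,  N(d₂) = 0.267549
Call price V = S·N(d₁) − K·e^{−rT}·N(d₂) = 53.656119 − 29.563879 = 24.092240
φ(d₁) = (1/√(2π))·e^{−d₁²/2} = 0.391402
Γ = φ(d₁) / (S·σ·√T) = 0.005165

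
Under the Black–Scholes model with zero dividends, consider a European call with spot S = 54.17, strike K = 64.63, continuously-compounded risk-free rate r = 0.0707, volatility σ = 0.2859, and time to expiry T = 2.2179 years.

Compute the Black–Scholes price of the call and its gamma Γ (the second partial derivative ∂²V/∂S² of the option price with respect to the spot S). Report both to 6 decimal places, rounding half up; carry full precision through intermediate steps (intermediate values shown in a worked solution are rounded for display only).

price = 8.693062
Γ = 0.017059

σ√T = 0.2859·√2.2179 = 0.425780
d₁ = (ln(S/K) + (r+σ²/2)T) / (σ√T) = (ln(54.17/64.63) + (0.0707+0.2859²/2)·2.2179) / 0.425780 = (-0.176551 + 0.247450) / 0.425780 = 0.166514
d₂ = d₁ − σ√T = 0.166514 − 0.425780 = -0.259266
e^{−rT} = e^{−0.0707·2.2179} = 0.854870
N(d₁) = 0.566124,  N(d₂) = 0.397715
Call price V = S·N(d₁) − K·e^{−rT}·N(d₂) = 30.666926 − 21.973864 = 8.693062
φ(d₁) = (1/√(2π))·e^{−d₁²/2} = 0.393450
Γ = φ(d₁) / (S·σ·√T) = 0.017059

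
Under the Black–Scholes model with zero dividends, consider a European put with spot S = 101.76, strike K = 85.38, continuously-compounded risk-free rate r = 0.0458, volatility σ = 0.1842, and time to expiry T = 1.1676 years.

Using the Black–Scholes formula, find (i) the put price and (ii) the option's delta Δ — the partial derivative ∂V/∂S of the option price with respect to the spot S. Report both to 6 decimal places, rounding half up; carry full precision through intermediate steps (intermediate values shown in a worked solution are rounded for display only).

σ√T = 0.1842·√1.1676 = 0.199038
d₁ = (ln(S/K) + (r+σ²/2)T) / (σ√T) = (ln(101.76/85.38) + (0.0458+0.1842²/2)·1.1676) / 0.199038 = (0.175505 + 0.073284) / 0.199038 = 1.249957
d₂ = d₁ − σ√T = 1.249957 − 0.199038 = 1.050919
e^{−rT} = e^{−0.0458·1.1676} = 0.947929
N(−d₁) = 0.105658,  N(−d₂) = 0.146648
Put price V = K·e^{−rT}·N(−d₂) − S·N(−d₁) = 11.868819 − 10.751711 = 1.117108
Δ = −N(−d₁) = -0.105658

price = 1.117108
Δ = -0.105658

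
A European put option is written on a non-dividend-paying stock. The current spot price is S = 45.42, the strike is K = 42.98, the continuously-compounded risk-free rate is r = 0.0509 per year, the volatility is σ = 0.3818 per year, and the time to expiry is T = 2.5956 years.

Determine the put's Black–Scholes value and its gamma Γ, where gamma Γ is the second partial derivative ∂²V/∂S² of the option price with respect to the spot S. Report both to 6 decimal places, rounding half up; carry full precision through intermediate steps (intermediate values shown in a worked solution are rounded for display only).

price = 6.601539
Γ = 0.011840

σ√T = 0.3818·√2.5956 = 0.615113
d₁ = (ln(S/K) + (r+σ²/2)T) / (σ√T) = (ln(45.42/42.98) + (0.0509+0.3818²/2)·2.5956) / 0.615113 = (0.055218 + 0.321298) / 0.615113 = 0.612108
d₂ = d₁ − σ√T = 0.612108 − 0.615113 = -0.003005
e^{−rT} = e^{−0.0509·2.5956} = 0.876239
N(−d₁) = 0.270233,  N(−d₂) = 0.501199
Put price V = K·e^{−rT}·N(−d₂) − S·N(−d₁) = 18.875527 − 12.273987 = 6.601539
φ(d₁) = (1/√(2π))·e^{−d₁²/2} = 0.330788
Γ = φ(d₁) / (S·σ·√T) = 0.011840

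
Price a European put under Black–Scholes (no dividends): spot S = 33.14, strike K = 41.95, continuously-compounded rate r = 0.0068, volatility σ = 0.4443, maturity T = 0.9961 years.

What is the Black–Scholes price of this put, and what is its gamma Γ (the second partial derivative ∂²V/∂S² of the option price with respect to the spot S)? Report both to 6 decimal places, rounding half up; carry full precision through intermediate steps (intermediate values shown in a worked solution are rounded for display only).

price = 11.663865
Γ = 0.025994

σ√T = 0.4443·√0.9961 = 0.443433
d₁ = (ln(S/K) + (r+σ²/2)T) / (σ√T) = (ln(33.14/41.95) + (0.0068+0.4443²/2)·0.9961) / 0.443433 = (-0.235737 + 0.105090) / 0.443433 = -0.294628
d₂ = d₁ − σ√T = -0.294628 − 0.443433 = -0.738061
e^{−rT} = e^{−0.0068·0.9961} = 0.993249
N(−d₁) = 0.615861,  N(−d₂) = 0.769761
Put price V = K·e^{−rT}·N(−d₂) − S·N(−d₁) = 32.073495 − 20.409630 = 11.663865
φ(d₁) = (1/√(2π))·e^{−d₁²/2} = 0.381997
Γ = φ(d₁) / (S·σ·√T) = 0.025994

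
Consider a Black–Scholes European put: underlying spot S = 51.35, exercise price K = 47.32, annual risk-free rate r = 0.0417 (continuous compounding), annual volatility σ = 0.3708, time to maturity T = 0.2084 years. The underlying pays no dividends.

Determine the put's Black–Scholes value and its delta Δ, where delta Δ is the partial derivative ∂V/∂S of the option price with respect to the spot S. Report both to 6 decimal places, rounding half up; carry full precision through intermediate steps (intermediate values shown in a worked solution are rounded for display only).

price = 1.554476
Δ = -0.268019

σ√T = 0.3708·√0.2084 = 0.169273
d₁ = (ln(S/K) + (r+σ²/2)T) / (σ√T) = (ln(51.35/47.32) + (0.0417+0.3708²/2)·0.2084) / 0.169273 = (0.081732 + 0.023017) / 0.169273 = 0.618815
d₂ = d₁ − σ√T = 0.618815 − 0.169273 = 0.449542
e^{−rT} = e^{−0.0417·0.2084} = 0.991347
N(−d₁) = 0.268019,  N(−d₂) = 0.326520
Put price V = K·e^{−rT}·N(−d₂) − S·N(−d₁) = 15.317256 − 13.762779 = 1.554476
Δ = −N(−d₁) = -0.268019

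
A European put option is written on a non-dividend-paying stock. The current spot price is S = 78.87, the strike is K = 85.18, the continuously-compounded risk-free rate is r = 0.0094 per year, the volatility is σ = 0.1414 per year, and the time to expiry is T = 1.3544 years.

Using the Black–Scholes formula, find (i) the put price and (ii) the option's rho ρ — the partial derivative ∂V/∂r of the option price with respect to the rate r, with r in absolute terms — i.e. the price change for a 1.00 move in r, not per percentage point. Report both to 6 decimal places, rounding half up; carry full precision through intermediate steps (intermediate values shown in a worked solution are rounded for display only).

σ√T = 0.1414·√1.3544 = 0.164559
d₁ = (ln(S/K) + (r+σ²/2)T) / (σ√T) = (ln(78.87/85.18) + (0.0094+0.1414²/2)·1.3544) / 0.164559 = (-0.076966 + 0.026271) / 0.164559 = -0.308062
d₂ = d₁ − σ√T = -0.308062 − 0.164559 = -0.472621
e^{−rT} = e^{−0.0094·1.3544} = 0.987349
N(−d₁) = 0.620982,  N(−d₂) = 0.681758
Put price V = K·e^{−rT}·N(−d₂) − S·N(−d₁) = 57.337517 − 48.976874 = 8.360643
ρ = −K·T·e^{−rT}·N(−d₂) = -77.657933

price = 8.360643
ρ = -77.657933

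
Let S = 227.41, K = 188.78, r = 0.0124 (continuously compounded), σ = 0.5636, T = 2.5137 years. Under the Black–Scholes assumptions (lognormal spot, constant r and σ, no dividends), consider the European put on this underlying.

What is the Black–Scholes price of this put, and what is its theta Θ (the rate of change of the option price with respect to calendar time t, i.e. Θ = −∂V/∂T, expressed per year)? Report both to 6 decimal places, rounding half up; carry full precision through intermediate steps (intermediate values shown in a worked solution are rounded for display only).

σ√T = 0.5636·√2.5137 = 0.893568
d₁ = (ln(S/K) + (r+σ²/2)T) / (σ√T) = (ln(227.41/188.78) + (0.0124+0.5636²/2)·2.5137) / 0.893568 = (0.186172 + 0.430402) / 0.893568 = 0.690014
d₂ = d₁ − σ√T = 0.690014 − 0.893568 = -0.203555
e^{−rT} = e^{−0.0124·2.5137} = 0.969311
N(−d₁) = 0.245093,  N(−d₂) = 0.580649
Put price V = K·e^{−rT}·N(−d₂) − S·N(−d₁) = 106.250976 − 55.736560 = 50.514416
φ(d₁) = (1/√(2π))·e^{−d₁²/2} = 0.314429
Θ = −S·φ(d₁)·σ/(2√T) + r·K·e^{−rT}·N(−d₂) = −12.709136 + 1.317512 = -11.391624

price = 50.514416
Θ = -11.391624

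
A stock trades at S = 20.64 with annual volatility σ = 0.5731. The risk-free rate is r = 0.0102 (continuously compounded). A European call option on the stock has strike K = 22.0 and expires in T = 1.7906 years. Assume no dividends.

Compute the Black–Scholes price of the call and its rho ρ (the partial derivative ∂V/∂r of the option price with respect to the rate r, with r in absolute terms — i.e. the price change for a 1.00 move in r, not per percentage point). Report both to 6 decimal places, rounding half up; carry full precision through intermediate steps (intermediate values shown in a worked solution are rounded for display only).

σ√T = 0.5731·√1.7906 = 0.766884
d₁ = (ln(S/K) + (r+σ²/2)T) / (σ√T) = (ln(20.64/22.0) + (0.0102+0.5731²/2)·1.7906) / 0.766884 = (-0.063812 + 0.312320) / 0.766884 = 0.324049
d₂ = d₁ − σ√T = 0.324049 − 0.766884 = -0.442835
e^{−rT} = e^{−0.0102·1.7906} = 0.981902
N(d₁) = 0.627050,  N(d₂) = 0.328943
Call price V = S·N(d₁) − K·e^{−rT}·N(d₂) = 12.942304 − 7.105764 = 5.836540
ρ = K·T·e^{−rT}·N(d₂) = 12.723582

price = 5.836540
ρ = 12.723582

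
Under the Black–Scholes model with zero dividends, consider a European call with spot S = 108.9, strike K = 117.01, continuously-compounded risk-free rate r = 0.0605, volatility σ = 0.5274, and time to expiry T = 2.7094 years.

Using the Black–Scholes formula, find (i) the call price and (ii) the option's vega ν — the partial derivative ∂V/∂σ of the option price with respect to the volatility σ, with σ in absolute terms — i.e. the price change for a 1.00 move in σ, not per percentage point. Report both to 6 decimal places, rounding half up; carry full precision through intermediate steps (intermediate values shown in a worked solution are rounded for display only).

price = 39.929735
ν = 61.804815

σ√T = 0.5274·√2.7094 = 0.868114
d₁ = (ln(S/K) + (r+σ²/2)T) / (σ√T) = (ln(108.9/117.01) + (0.0605+0.5274²/2)·2.7094) / 0.868114 = (-0.071829 + 0.540730) / 0.868114 = 0.540137
d₂ = d₁ − σ√T = 0.540137 − 0.868114 = -0.327977
e^{−rT} = e^{−0.0605·2.7094} = 0.848811
N(d₁) = 0.705449,  N(d₂) = 0.371464
Call price V = S·N(d₁) − K·e^{−rT}·N(d₂) = 76.823355 − 36.893620 = 39.929735
φ(d₁) = (1/√(2π))·e^{−d₁²/2} = 0.344793
ν = S·φ(d₁)·√T = 61.804815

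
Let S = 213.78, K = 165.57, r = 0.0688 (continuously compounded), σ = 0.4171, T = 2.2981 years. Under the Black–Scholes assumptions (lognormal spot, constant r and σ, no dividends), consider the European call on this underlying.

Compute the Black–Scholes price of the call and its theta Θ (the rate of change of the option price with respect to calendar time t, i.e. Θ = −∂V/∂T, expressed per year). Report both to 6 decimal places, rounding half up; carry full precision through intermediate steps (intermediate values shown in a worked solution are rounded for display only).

σ√T = 0.4171·√2.2981 = 0.632302
d₁ = (ln(S/K) + (r+σ²/2)T) / (σ√T) = (ln(213.78/165.57) + (0.0688+0.4171²/2)·2.2981) / 0.632302 = (0.255553 + 0.358012) / 0.632302 = 0.970368
d₂ = d₁ − σ√T = 0.970368 − 0.632302 = 0.338066
e^{−rT} = e^{−0.0688·2.2981} = 0.853756
N(d₁) = 0.834068,  N(d₂) = 0.632343
Call price V = S·N(d₁) − K·e^{−rT}·N(d₂) = 178.307145 − 89.385791 = 88.921355
φ(d₁) = (1/√(2π))·e^{−d₁²/2} = 0.249139
Θ = −S·φ(d₁)·σ/(2√T) − r·K·e^{−rT}·N(d₂) = −7.327132 − 6.149742 = -13.476875

price = 88.921355
Θ = -13.476875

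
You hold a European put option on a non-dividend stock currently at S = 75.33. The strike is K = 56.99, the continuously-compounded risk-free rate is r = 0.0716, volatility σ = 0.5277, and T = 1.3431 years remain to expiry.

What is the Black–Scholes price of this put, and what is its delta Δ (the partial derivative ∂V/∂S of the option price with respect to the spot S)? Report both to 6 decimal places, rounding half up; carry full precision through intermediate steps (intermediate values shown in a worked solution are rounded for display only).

σ√T = 0.5277·√1.3431 = 0.611563
d₁ = (ln(S/K) + (r+σ²/2)T) / (σ√T) = (ln(75.33/56.99) + (0.0716+0.5277²/2)·1.3431) / 0.611563 = (0.279003 + 0.283171) / 0.611563 = 0.919240
d₂ = d₁ − σ√T = 0.919240 − 0.611563 = 0.307677
e^{−rT} = e^{−0.0716·1.3431} = 0.908313
N(−d₁) = 0.178985,  N(−d₂) = 0.379164
Put price V = K·e^{−rT}·N(−d₂) − S·N(−d₁) = 19.627341 − 13.482940 = 6.144401
Δ = −N(−d₁) = -0.178985

price = 6.144401
Δ = -0.178985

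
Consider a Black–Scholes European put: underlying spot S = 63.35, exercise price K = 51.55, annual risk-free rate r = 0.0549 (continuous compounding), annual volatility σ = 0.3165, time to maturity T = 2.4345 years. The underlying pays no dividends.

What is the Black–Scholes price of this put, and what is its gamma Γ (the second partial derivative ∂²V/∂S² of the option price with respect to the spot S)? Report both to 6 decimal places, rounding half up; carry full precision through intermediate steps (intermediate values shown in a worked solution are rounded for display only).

σ√T = 0.3165·√2.4345 = 0.493831
d₁ = (ln(S/K) + (r+σ²/2)T) / (σ√T) = (ln(63.35/51.55) + (0.0549+0.3165²/2)·2.4345) / 0.493831 = (0.206123 + 0.255589) / 0.493831 = 0.934958
d₂ = d₁ − σ√T = 0.934958 − 0.493831 = 0.441127
e^{−rT} = e^{−0.0549·2.4345} = 0.874893
N(−d₁) = 0.174905,  N(−d₂) = 0.329561
Put price V = K·e^{−rT}·N(−d₂) − S·N(−d₁) = 14.863424 − 11.080233 = 3.783191
φ(d₁) = (1/√(2π))·e^{−d₁²/2} = 0.257686
Γ = φ(d₁) / (S·σ·√T) = 0.008237

price = 3.783191
Γ = 0.008237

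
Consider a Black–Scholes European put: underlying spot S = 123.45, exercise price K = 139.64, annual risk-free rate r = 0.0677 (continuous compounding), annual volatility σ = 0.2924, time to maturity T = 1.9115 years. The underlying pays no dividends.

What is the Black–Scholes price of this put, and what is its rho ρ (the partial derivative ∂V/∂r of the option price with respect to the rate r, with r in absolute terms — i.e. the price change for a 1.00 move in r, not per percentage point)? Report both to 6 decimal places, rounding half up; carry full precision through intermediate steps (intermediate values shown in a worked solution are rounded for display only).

σ√T = 0.2924·√1.9115 = 0.404263
d₁ = (ln(S/K) + (r+σ²/2)T) / (σ√T) = (ln(123.45/139.64) + (0.0677+0.2924²/2)·1.9115) / 0.404263 = (-0.123231 + 0.211123) / 0.404263 = 0.217412
d₂ = d₁ − σ√T = 0.217412 − 0.404263 = -0.186852
e^{−rT} = e^{−0.0677·1.9115} = 0.878615
N(−d₁) = 0.413944,  N(−d₂) = 0.574112
Put price V = K·e^{−rT}·N(−d₂) − S·N(−d₁) = 70.437634 − 51.101362 = 19.336272
ρ = −K·T·e^{−rT}·N(−d₂) = -134.641538

price = 19.336272
ρ = -134.641538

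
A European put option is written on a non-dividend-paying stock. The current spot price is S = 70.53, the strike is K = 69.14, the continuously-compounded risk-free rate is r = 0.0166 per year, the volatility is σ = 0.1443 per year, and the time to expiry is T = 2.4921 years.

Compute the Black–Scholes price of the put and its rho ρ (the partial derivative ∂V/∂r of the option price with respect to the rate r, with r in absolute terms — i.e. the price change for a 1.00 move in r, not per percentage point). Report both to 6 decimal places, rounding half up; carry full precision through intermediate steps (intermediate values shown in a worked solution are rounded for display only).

σ√T = 0.1443·√2.4921 = 0.227798
d₁ = (ln(S/K) + (r+σ²/2)T) / (σ√T) = (ln(70.53/69.14) + (0.0166+0.1443²/2)·2.4921) / 0.227798 = (0.019905 + 0.067315) / 0.227798 = 0.382881
d₂ = d₁ − σ√T = 0.382881 − 0.227798 = 0.155084
e^{−rT} = e^{−0.0166·2.4921} = 0.959475
N(−d₁) = 0.350904,  N(−d₂) = 0.438378
Put price V = K·e^{−rT}·N(−d₂) − S·N(−d₁) = 29.081144 − 24.749250 = 4.331894
ρ = −K·T·e^{−rT}·N(−d₂) = -72.473119

price = 4.331894
ρ = -72.473119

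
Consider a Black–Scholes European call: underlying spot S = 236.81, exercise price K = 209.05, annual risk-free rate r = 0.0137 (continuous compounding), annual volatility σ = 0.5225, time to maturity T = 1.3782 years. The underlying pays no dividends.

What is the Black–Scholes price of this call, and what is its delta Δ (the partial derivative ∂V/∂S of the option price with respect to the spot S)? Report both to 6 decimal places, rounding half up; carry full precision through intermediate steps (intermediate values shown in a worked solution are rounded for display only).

σ√T = 0.5225·√1.3782 = 0.613398
d₁ = (ln(S/K) + (r+σ²/2)T) / (σ√T) = (ln(236.81/209.05) + (0.0137+0.5225²/2)·1.3782) / 0.613398 = (0.124685 + 0.207010) / 0.613398 = 0.540749
d₂ = d₁ − σ√T = 0.540749 − 0.613398 = -0.072649
e^{−rT} = e^{−0.0137·1.3782} = 0.981296
N(d₁) = 0.705660,  N(d₂) = 0.471043
Call price V = S·N(d₁) − K·e^{−rT}·N(d₂) = 167.107303 − 96.629671 = 70.477631
Δ = N(d₁) = 0.705660

price = 70.477631
Δ = 0.705660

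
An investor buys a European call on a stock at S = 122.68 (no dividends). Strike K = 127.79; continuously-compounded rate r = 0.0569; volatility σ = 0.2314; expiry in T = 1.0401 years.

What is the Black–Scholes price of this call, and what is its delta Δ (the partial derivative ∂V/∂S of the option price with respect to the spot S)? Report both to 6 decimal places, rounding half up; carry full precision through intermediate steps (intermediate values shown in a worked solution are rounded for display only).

σ√T = 0.2314·√1.0401 = 0.235994
d₁ = (ln(S/K) + (r+σ²/2)T) / (σ√T) = (ln(122.68/127.79) + (0.0569+0.2314²/2)·1.0401) / 0.235994 = (-0.040809 + 0.087028) / 0.235994 = 0.195850
d₂ = d₁ − σ√T = 0.195850 − 0.235994 = -0.040144
e^{−rT} = e^{−0.0569·1.0401} = 0.942536
N(d₁) = 0.577636,  N(d₂) = 0.483989
Call price V = S·N(d₁) − K·e^{−rT}·N(d₂) = 70.864389 − 58.294835 = 12.569554
Δ = N(d₁) = 0.577636

price = 12.569554
Δ = 0.577636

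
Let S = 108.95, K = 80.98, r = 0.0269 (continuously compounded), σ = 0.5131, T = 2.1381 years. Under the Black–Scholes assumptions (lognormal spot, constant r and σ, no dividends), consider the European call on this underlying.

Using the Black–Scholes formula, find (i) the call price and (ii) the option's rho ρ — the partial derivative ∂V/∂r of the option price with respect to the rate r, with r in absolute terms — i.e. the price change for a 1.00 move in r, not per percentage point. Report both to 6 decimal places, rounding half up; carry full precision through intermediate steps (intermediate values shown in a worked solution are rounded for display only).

σ√T = 0.5131·√2.1381 = 0.750267
d₁ = (ln(S/K) + (r+σ²/2)T) / (σ√T) = (ln(108.95/80.98) + (0.0269+0.5131²/2)·2.1381) / 0.750267 = (0.296687 + 0.338965) / 0.750267 = 0.847234
d₂ = d₁ − σ√T = 0.847234 − 0.750267 = 0.096967
e^{−rT} = e^{−0.0269·2.1381} = 0.944108
N(d₁) = 0.801568,  N(d₂) = 0.538624
Call price V = S·N(d₁) − K·e^{−rT}·N(d₂) = 87.330807 − 41.179859 = 46.150948
ρ = K·T·e^{−rT}·N(d₂) = 88.046657

price = 46.150948
ρ = 88.046657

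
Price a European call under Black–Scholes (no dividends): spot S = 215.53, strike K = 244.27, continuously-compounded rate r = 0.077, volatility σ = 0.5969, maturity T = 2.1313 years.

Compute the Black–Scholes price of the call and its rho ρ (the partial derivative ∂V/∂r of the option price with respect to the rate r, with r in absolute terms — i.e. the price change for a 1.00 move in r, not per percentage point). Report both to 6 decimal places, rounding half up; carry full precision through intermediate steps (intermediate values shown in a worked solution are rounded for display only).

σ√T = 0.5969·√2.1313 = 0.871413
d₁ = (ln(S/K) + (r+σ²/2)T) / (σ√T) = (ln(215.53/244.27) + (0.077+0.5969²/2)·2.1313) / 0.871413 = (-0.125174 + 0.543790) / 0.871413 = 0.480388
d₂ = d₁ − σ√T = 0.480388 − 0.871413 = -0.391025
e^{−rT} = e^{−0.077·2.1313} = 0.848649
N(d₁) = 0.684524,  N(d₂) = 0.347889
Call price V = S·N(d₁) − K·e^{−rT}·N(d₂) = 147.535498 − 72.117269 = 75.418228
ρ = K·T·e^{−rT}·N(d₂) = 153.703536

price = 75.418228
ρ = 153.703536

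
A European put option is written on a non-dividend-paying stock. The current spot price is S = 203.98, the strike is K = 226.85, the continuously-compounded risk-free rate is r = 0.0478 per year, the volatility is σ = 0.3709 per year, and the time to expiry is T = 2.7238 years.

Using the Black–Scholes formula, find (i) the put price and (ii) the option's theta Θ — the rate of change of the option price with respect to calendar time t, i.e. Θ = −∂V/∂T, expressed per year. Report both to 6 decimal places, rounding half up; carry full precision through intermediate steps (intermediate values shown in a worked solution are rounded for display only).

price = 46.090319
Θ = -2.853401

σ√T = 0.3709·√2.7238 = 0.612131
d₁ = (ln(S/K) + (r+σ²/2)T) / (σ√T) = (ln(203.98/226.85) + (0.0478+0.3709²/2)·2.7238) / 0.612131 = (-0.106267 + 0.317550) / 0.612131 = 0.345159
d₂ = d₁ − σ√T = 0.345159 − 0.612131 = -0.266972
e^{−rT} = e^{−0.0478·2.7238} = 0.877922
N(−d₁) = 0.364987,  N(−d₂) = 0.605255
Put price V = K·e^{−rT}·N(−d₂) − S·N(−d₁) = 120.540420 − 74.450101 = 46.090319
φ(d₁) = (1/√(2π))·e^{−d₁²/2} = 0.375872
Θ = −S·φ(d₁)·σ/(2√T) + r·K·e^{−rT}·N(−d₂) = −8.615233 + 5.761832 = -2.853401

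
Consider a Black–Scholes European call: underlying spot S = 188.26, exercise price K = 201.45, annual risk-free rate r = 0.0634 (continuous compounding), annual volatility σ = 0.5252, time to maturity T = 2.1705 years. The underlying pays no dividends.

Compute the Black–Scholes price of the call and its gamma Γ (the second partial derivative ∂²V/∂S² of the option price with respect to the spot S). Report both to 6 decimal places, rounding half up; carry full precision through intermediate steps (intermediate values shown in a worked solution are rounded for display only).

σ√T = 0.5252·√2.1705 = 0.773757
d₁ = (ln(S/K) + (r+σ²/2)T) / (σ√T) = (ln(188.26/201.45) + (0.0634+0.5252²/2)·2.1705) / 0.773757 = (-0.067717 + 0.436960) / 0.773757 = 0.477207
d₂ = d₁ − σ√T = 0.477207 − 0.773757 = -0.296550
e^{−rT} = e^{−0.0634·2.1705} = 0.871439
N(d₁) = 0.683393,  N(d₂) = 0.383405
Call price V = S·N(d₁) − K·e^{−rT}·N(d₂) = 128.655513 − 67.307280 = 61.348233
φ(d₁) = (1/√(2π))·e^{−d₁²/2} = 0.356008
Γ = φ(d₁) / (S·σ·√T) = 0.002444

price = 61.348233
Γ = 0.002444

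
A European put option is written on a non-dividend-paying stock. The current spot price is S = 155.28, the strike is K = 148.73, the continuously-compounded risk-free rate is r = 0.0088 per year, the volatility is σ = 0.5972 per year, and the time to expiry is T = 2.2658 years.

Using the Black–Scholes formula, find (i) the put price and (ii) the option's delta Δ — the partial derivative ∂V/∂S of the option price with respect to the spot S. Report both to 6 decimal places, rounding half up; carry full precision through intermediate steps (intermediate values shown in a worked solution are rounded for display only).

price = 47.599149
Δ = -0.301674

σ√T = 0.5972·√2.2658 = 0.898940
d₁ = (ln(S/K) + (r+σ²/2)T) / (σ√T) = (ln(155.28/148.73) + (0.0088+0.5972²/2)·2.2658) / 0.898940 = (0.043097 + 0.423985) / 0.898940 = 0.519593
d₂ = d₁ − σ√T = 0.519593 − 0.898940 = -0.379347
e^{−rT} = e^{−0.0088·2.2658} = 0.980258
N(−d₁) = 0.301674,  N(−d₂) = 0.647785
Put price V = K·e^{−rT}·N(−d₂) − S·N(−d₁) = 94.443036 − 46.843887 = 47.599149
Δ = −N(−d₁) = -0.301674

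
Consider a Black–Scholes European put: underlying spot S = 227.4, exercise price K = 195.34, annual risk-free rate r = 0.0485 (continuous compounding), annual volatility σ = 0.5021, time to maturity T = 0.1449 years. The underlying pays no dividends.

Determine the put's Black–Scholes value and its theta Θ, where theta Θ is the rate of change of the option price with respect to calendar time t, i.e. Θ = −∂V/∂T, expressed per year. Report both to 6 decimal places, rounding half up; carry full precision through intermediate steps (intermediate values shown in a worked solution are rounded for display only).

price = 4.547533
Θ = -36.746501

σ√T = 0.5021·√0.1449 = 0.191128
d₁ = (ln(S/K) + (r+σ²/2)T) / (σ√T) = (ln(227.4/195.34) + (0.0485+0.5021²/2)·0.1449) / 0.191128 = (0.151969 + 0.025293) / 0.191128 = 0.927449
d₂ = d₁ − σ√T = 0.927449 − 0.191128 = 0.736321
e^{−rT} = e^{−0.0485·0.1449} = 0.992997
N(−d₁) = 0.176847,  N(−d₂) = 0.230768
Put price V = K·e^{−rT}·N(−d₂) − S·N(−d₁) = 44.762463 − 40.214930 = 4.547533
φ(d₁) = (1/√(2π))·e^{−d₁²/2} = 0.259495
Θ = −S·φ(d₁)·σ/(2√T) + r·K·e^{−rT}·N(−d₂) = −38.917481 + 2.170979 = -36.746501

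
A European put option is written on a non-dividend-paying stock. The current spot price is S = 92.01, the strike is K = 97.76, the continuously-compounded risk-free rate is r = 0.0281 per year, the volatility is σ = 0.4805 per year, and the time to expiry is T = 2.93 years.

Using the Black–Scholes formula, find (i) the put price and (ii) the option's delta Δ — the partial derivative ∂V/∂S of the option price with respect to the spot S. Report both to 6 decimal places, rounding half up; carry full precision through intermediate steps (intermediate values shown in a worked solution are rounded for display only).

price = 28.066825
Δ = -0.330822

σ√T = 0.4805·√2.93 = 0.822484
d₁ = (ln(S/K) + (r+σ²/2)T) / (σ√T) = (ln(92.01/97.76) + (0.0281+0.4805²/2)·2.93) / 0.822484 = (-0.060618 + 0.420573) / 0.822484 = 0.437643
d₂ = d₁ − σ√T = 0.437643 − 0.822484 = -0.384840
e^{−rT} = e^{−0.0281·2.93} = 0.920965
N(−d₁) = 0.330822,  N(−d₂) = 0.649822
Put price V = K·e^{−rT}·N(−d₂) − S·N(−d₁) = 58.505800 − 30.438975 = 28.066825
Δ = −N(−d₁) = -0.330822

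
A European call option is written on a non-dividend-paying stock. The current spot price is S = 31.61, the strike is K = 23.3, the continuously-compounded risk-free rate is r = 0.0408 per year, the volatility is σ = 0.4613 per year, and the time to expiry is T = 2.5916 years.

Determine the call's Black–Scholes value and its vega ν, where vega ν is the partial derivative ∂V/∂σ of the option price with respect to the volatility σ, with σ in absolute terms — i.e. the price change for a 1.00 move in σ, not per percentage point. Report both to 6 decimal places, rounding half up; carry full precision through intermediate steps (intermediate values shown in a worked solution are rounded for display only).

price = 14.001955
ν = 13.241929

σ√T = 0.4613·√2.5916 = 0.742621
d₁ = (ln(S/K) + (r+σ²/2)T) / (σ√T) = (ln(31.61/23.3) + (0.0408+0.4613²/2)·2.5916) / 0.742621 = (0.305020 + 0.381481) / 0.742621 = 0.924429
d₂ = d₁ − σ√T = 0.924429 − 0.742621 = 0.181808
e^{−rT} = e^{−0.0408·2.5916} = 0.899661
N(d₁) = 0.822368,  N(d₂) = 0.572133
Call price V = S·N(d₁) − K·e^{−rT}·N(d₂) = 25.995068 − 11.993112 = 14.001955
φ(d₁) = (1/√(2π))·e^{−d₁²/2} = 0.260221
ν = S·φ(d₁)·√T = 13.241929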